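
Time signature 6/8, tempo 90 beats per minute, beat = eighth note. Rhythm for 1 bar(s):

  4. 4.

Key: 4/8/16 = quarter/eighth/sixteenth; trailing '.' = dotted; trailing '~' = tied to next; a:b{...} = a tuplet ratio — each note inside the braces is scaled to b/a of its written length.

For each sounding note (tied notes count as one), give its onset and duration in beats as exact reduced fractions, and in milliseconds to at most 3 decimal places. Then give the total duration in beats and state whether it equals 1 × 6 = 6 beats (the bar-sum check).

1) 0.0ms=0b +2000.0ms=3b
2) 2000.0ms=3b +2000.0ms=3b
Σ=6b of 6 (90bpm 6/8) — PASS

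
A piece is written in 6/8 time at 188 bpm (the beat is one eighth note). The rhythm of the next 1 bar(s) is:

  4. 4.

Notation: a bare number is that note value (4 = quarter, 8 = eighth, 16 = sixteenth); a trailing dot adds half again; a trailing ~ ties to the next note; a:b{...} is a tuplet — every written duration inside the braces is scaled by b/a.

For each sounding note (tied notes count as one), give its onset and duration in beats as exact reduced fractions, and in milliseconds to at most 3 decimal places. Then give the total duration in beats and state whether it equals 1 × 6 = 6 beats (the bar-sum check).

1) 0.0ms=0b +957.447ms=3b
2) 957.447ms=3b +957.447ms=3b
Σ=6b of 6 (188bpm 6/8) — PASS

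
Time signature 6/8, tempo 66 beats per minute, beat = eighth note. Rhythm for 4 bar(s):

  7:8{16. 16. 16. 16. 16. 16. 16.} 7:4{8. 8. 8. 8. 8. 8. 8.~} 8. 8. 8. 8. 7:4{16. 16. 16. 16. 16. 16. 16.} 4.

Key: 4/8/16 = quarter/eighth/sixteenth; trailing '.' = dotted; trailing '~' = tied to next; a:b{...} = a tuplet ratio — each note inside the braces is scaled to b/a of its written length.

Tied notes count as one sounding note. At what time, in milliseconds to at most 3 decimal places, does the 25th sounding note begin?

note 25 onset = 21b = 19090.909ms

1. 0.0ms @ 0 + 779.221ms (6/7)
2. 779.221ms @ 6/7 + 779.221ms (6/7)
3. 1558.442ms @ 12/7 + 779.221ms (6/7)
4. 2337.662ms @ 18/7 + 779.221ms (6/7)
5. 3116.883ms @ 24/7 + 779.221ms (6/7)
6. 3896.104ms @ 30/7 + 779.221ms (6/7)
7. 4675.325ms @ 36/7 + 779.221ms (6/7)
8. 5454.545ms @ 6 + 779.221ms (6/7)
9. 6233.766ms @ 48/7 + 779.221ms (6/7)
10. 7012.987ms @ 54/7 + 779.221ms (6/7)
11. 7792.208ms @ 60/7 + 779.221ms (6/7)
12. 8571.429ms @ 66/7 + 779.221ms (6/7)
13. 9350.649ms @ 72/7 + 779.221ms (6/7)
14. 10129.87ms @ 78/7 + 2142.857ms (33/14)
15. 12272.727ms @ 27/2 + 1363.636ms (3/2)
16. 13636.364ms @ 15 + 1363.636ms (3/2)
17. 15000.0ms @ 33/2 + 1363.636ms (3/2)
18. 16363.636ms @ 18 + 389.61ms (3/7)
19. 16753.247ms @ 129/7 + 389.61ms (3/7)
20. 17142.857ms @ 132/7 + 389.61ms (3/7)
21. 17532.468ms @ 135/7 + 389.61ms (3/7)
22. 17922.078ms @ 138/7 + 389.61ms (3/7)
23. 18311.688ms @ 141/7 + 389.61ms (3/7)
24. 18701.299ms @ 144/7 + 389.61ms (3/7)
25. 19090.909ms @ 21 + 2727.273ms (3)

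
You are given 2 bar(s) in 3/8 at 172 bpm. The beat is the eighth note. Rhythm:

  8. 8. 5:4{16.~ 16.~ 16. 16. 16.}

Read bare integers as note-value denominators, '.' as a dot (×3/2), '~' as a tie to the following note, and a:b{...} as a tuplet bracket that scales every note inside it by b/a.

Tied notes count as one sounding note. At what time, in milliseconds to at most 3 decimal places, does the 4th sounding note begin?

1. 0.0ms @ 0 + 523.256ms (3/2)
2. 523.256ms @ 3/2 + 523.256ms (3/2)
3. 1046.512ms @ 3 + 627.907ms (9/5)
4. 1674.419ms @ 24/5 + 209.302ms (3/5)
5. 1883.721ms @ 27/5 + 209.302ms (3/5)

note 4 onset = 24/5b = 1674.419ms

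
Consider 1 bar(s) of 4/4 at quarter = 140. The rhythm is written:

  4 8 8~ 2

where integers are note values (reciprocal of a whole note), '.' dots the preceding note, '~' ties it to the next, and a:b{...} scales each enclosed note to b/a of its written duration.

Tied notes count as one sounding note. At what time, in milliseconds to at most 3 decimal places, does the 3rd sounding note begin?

1. 0.0ms @ 0 + 428.571ms (1)
2. 428.571ms @ 1 + 214.286ms (1/2)
3. 642.857ms @ 3/2 + 1071.429ms (5/2)

note 3 onset = 3/2b = 642.857ms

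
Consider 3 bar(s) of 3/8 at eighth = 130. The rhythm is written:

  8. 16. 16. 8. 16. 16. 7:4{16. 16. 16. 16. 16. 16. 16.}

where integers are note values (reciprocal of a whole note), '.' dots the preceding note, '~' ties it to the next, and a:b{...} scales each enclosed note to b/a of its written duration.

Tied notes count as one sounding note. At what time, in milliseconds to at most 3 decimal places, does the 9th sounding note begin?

note 9 onset = 48/7b = 3164.835ms

1. 0.0ms @ 0 + 692.308ms (3/2)
2. 692.308ms @ 3/2 + 346.154ms (3/4)
3. 1038.462ms @ 9/4 + 346.154ms (3/4)
4. 1384.615ms @ 3 + 692.308ms (3/2)
5. 2076.923ms @ 9/2 + 346.154ms (3/4)
6. 2423.077ms @ 21/4 + 346.154ms (3/4)
7. 2769.231ms @ 6 + 197.802ms (3/7)
8. 2967.033ms @ 45/7 + 197.802ms (3/7)
9. 3164.835ms @ 48/7 + 197.802ms (3/7)
10. 3362.637ms @ 51/7 + 197.802ms (3/7)
11. 3560.44ms @ 54/7 + 197.802ms (3/7)
12. 3758.242ms @ 57/7 + 197.802ms (3/7)
13. 3956.044ms @ 60/7 + 197.802ms (3/7)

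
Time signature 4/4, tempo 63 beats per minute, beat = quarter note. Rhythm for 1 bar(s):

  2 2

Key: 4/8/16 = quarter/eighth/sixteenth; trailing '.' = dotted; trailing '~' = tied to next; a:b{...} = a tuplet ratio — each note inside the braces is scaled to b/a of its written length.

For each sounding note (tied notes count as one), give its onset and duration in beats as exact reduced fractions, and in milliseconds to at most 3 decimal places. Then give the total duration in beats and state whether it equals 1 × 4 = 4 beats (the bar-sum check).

1) 0.0ms=0b +1904.762ms=2b
2) 1904.762ms=2b +1904.762ms=2b
Σ=4b of 4 (63bpm 4/4) — PASS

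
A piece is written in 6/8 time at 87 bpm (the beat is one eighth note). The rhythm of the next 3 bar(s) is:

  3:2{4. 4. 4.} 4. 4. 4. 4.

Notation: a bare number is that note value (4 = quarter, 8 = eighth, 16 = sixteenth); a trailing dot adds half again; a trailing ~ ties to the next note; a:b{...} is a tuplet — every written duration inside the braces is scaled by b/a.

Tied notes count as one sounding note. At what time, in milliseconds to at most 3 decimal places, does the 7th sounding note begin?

1. 0.0ms @ 0 + 1379.31ms (2)
2. 1379.31ms @ 2 + 1379.31ms (2)
3. 2758.621ms @ 4 + 1379.31ms (2)
4. 4137.931ms @ 6 + 2068.966ms (3)
5. 6206.897ms @ 9 + 2068.966ms (3)
6. 8275.862ms @ 12 + 2068.966ms (3)
7. 10344.828ms @ 15 + 2068.966ms (3)

note 7 onset = 15b = 10344.828ms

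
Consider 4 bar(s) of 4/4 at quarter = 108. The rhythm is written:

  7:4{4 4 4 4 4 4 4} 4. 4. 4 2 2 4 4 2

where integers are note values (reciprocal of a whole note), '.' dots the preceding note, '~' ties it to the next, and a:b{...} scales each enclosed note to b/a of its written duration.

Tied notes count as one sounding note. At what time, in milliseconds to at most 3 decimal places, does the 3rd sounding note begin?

1. 0.0ms @ 0 + 317.46ms (4/7)
2. 317.46ms @ 4/7 + 317.46ms (4/7)
3. 634.921ms @ 8/7 + 317.46ms (4/7)
4. 952.381ms @ 12/7 + 317.46ms (4/7)
5. 1269.841ms @ 16/7 + 317.46ms (4/7)
6. 1587.302ms @ 20/7 + 317.46ms (4/7)
7. 1904.762ms @ 24/7 + 317.46ms (4/7)
8. 2222.222ms @ 4 + 833.333ms (3/2)
9. 3055.556ms @ 11/2 + 833.333ms (3/2)
10. 3888.889ms @ 7 + 555.556ms (1)
11. 4444.444ms @ 8 + 1111.111ms (2)
12. 5555.556ms @ 10 + 1111.111ms (2)
13. 6666.667ms @ 12 + 555.556ms (1)
14. 7222.222ms @ 13 + 555.556ms (1)
15. 7777.778ms @ 14 + 1111.111ms (2)

note 3 onset = 8/7b = 634.921ms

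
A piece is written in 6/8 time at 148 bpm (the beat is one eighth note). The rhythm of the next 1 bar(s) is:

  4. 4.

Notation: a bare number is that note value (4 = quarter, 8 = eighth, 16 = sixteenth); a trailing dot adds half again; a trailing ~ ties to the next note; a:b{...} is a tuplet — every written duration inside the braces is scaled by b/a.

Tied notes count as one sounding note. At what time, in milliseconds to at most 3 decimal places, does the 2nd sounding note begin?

1. 0.0ms @ 0 + 1216.216ms (3)
2. 1216.216ms @ 3 + 1216.216ms (3)

note 2 onset = 3b = 1216.216ms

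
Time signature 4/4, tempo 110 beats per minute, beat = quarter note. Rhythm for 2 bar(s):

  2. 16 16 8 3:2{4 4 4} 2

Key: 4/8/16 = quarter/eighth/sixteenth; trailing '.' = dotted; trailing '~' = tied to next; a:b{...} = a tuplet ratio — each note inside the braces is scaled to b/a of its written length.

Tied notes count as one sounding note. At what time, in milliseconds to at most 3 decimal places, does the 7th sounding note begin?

note 7 onset = 16/3b = 2909.091ms

1. 0.0ms @ 0 + 1636.364ms (3)
2. 1636.364ms @ 3 + 136.364ms (1/4)
3. 1772.727ms @ 13/4 + 136.364ms (1/4)
4. 1909.091ms @ 7/2 + 272.727ms (1/2)
5. 2181.818ms @ 4 + 363.636ms (2/3)
6. 2545.455ms @ 14/3 + 363.636ms (2/3)
7. 2909.091ms @ 16/3 + 363.636ms (2/3)
8. 3272.727ms @ 6 + 1090.909ms (2)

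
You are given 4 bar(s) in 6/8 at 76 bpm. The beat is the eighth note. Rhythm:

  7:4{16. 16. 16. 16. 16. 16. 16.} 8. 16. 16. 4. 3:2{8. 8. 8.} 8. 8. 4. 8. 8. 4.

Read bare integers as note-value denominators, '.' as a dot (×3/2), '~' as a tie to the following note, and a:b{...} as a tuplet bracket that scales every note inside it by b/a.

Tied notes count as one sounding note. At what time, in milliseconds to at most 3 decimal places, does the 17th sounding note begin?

1. 0.0ms @ 0 + 338.346ms (3/7)
2. 338.346ms @ 3/7 + 338.346ms (3/7)
3. 676.692ms @ 6/7 + 338.346ms (3/7)
4. 1015.038ms @ 9/7 + 338.346ms (3/7)
5. 1353.383ms @ 12/7 + 338.346ms (3/7)
6. 1691.729ms @ 15/7 + 338.346ms (3/7)
7. 2030.075ms @ 18/7 + 338.346ms (3/7)
8. 2368.421ms @ 3 + 1184.211ms (3/2)
9. 3552.632ms @ 9/2 + 592.105ms (3/4)
10. 4144.737ms @ 21/4 + 592.105ms (3/4)
11. 4736.842ms @ 6 + 2368.421ms (3)
12. 7105.263ms @ 9 + 789.474ms (1)
13. 7894.737ms @ 10 + 789.474ms (1)
14. 8684.211ms @ 11 + 789.474ms (1)
15. 9473.684ms @ 12 + 1184.211ms (3/2)
16. 10657.895ms @ 27/2 + 1184.211ms (3/2)
17. 11842.105ms @ 15 + 2368.421ms (3)
18. 14210.526ms @ 18 + 1184.211ms (3/2)
19. 15394.737ms @ 39/2 + 1184.211ms (3/2)
20. 16578.947ms @ 21 + 2368.421ms (3)

note 17 onset = 15b = 11842.105ms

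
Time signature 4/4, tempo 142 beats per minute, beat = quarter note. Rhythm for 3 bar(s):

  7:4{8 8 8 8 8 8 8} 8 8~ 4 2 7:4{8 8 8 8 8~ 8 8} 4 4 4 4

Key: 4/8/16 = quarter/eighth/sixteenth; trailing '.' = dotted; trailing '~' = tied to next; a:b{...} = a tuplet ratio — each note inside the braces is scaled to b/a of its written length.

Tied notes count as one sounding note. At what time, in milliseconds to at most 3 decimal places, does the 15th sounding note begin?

1. 0.0ms @ 0 + 120.724ms (2/7)
2. 120.724ms @ 2/7 + 120.724ms (2/7)
3. 241.449ms @ 4/7 + 120.724ms (2/7)
4. 362.173ms @ 6/7 + 120.724ms (2/7)
5. 482.897ms @ 8/7 + 120.724ms (2/7)
6. 603.622ms @ 10/7 + 120.724ms (2/7)
7. 724.346ms @ 12/7 + 120.724ms (2/7)
8. 845.07ms @ 2 + 211.268ms (1/2)
9. 1056.338ms @ 5/2 + 633.803ms (3/2)
10. 1690.141ms @ 4 + 845.07ms (2)
11. 2535.211ms @ 6 + 120.724ms (2/7)
12. 2655.936ms @ 44/7 + 120.724ms (2/7)
13. 2776.66ms @ 46/7 + 120.724ms (2/7)
14. 2897.384ms @ 48/7 + 120.724ms (2/7)
15. 3018.109ms @ 50/7 + 241.449ms (4/7)
16. 3259.557ms @ 54/7 + 120.724ms (2/7)
17. 3380.282ms @ 8 + 422.535ms (1)
18. 3802.817ms @ 9 + 422.535ms (1)
19. 4225.352ms @ 10 + 422.535ms (1)
20. 4647.887ms @ 11 + 422.535ms (1)

note 15 onset = 50/7b = 3018.109ms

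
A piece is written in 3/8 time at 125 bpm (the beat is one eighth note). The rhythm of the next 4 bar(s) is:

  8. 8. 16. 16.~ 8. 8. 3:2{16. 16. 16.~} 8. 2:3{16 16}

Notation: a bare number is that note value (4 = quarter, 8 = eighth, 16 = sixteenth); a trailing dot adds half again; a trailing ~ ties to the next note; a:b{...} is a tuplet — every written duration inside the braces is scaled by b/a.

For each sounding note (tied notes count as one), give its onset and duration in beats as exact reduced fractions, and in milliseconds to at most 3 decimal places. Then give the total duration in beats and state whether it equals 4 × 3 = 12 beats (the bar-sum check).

1) 0.0ms=0b +720.0ms=3/2b
2) 720.0ms=3/2b +720.0ms=3/2b
3) 1440.0ms=3b +360.0ms=3/4b
4) 1800.0ms=15/4b +1080.0ms=9/4b
5) 2880.0ms=6b +720.0ms=3/2b
6) 3600.0ms=15/2b +240.0ms=1/2b
7) 3840.0ms=8b +240.0ms=1/2b
8) 4080.0ms=17/2b +960.0ms=2b
9) 5040.0ms=21/2b +360.0ms=3/4b
10) 5400.0ms=45/4b +360.0ms=3/4b
Σ=12b of 12 (125bpm 3/8) — PASS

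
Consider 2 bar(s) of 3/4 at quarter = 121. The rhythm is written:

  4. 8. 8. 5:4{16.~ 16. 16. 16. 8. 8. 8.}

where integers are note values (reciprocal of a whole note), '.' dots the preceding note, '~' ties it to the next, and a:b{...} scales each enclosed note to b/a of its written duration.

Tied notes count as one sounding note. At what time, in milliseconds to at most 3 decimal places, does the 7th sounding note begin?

note 7 onset = 21/5b = 2082.645ms

1. 0.0ms @ 0 + 743.802ms (3/2)
2. 743.802ms @ 3/2 + 371.901ms (3/4)
3. 1115.702ms @ 9/4 + 371.901ms (3/4)
4. 1487.603ms @ 3 + 297.521ms (3/5)
5. 1785.124ms @ 18/5 + 148.76ms (3/10)
6. 1933.884ms @ 39/10 + 148.76ms (3/10)
7. 2082.645ms @ 21/5 + 297.521ms (3/5)
8. 2380.165ms @ 24/5 + 297.521ms (3/5)
9. 2677.686ms @ 27/5 + 297.521ms (3/5)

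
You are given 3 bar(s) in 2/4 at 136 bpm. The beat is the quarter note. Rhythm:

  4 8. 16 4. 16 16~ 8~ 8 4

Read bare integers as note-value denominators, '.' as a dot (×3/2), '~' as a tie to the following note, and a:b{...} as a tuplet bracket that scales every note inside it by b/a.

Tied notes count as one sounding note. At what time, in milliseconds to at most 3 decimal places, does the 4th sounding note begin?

note 4 onset = 2b = 882.353ms

1. 0.0ms @ 0 + 441.176ms (1)
2. 441.176ms @ 1 + 330.882ms (3/4)
3. 772.059ms @ 7/4 + 110.294ms (1/4)
4. 882.353ms @ 2 + 661.765ms (3/2)
5. 1544.118ms @ 7/2 + 110.294ms (1/4)
6. 1654.412ms @ 15/4 + 551.471ms (5/4)
7. 2205.882ms @ 5 + 441.176ms (1)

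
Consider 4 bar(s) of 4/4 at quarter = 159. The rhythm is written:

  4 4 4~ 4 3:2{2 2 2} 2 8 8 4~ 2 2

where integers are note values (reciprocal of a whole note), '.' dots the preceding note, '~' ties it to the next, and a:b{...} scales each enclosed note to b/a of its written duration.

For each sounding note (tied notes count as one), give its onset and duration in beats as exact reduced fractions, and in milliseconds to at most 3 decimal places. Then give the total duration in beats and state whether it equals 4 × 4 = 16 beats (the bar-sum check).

1) 0.0ms=0b +377.358ms=1b
2) 377.358ms=1b +377.358ms=1b
3) 754.717ms=2b +754.717ms=2b
4) 1509.434ms=4b +503.145ms=4/3b
5) 2012.579ms=16/3b +503.145ms=4/3b
6) 2515.723ms=20/3b +503.145ms=4/3b
7) 3018.868ms=8b +754.717ms=2b
8) 3773.585ms=10b +188.679ms=1/2b
9) 3962.264ms=21/2b +188.679ms=1/2b
10) 4150.943ms=11b +1132.075ms=3b
11) 5283.019ms=14b +754.717ms=2b
Σ=16b of 16 (159bpm 4/4) — PASS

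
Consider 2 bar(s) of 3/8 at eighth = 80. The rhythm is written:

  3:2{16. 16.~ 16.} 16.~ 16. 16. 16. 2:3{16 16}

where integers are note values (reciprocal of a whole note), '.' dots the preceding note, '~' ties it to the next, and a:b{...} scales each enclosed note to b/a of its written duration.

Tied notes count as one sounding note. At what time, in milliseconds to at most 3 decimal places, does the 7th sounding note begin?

1. 0.0ms @ 0 + 375.0ms (1/2)
2. 375.0ms @ 1/2 + 750.0ms (1)
3. 1125.0ms @ 3/2 + 1125.0ms (3/2)
4. 2250.0ms @ 3 + 562.5ms (3/4)
5. 2812.5ms @ 15/4 + 562.5ms (3/4)
6. 3375.0ms @ 9/2 + 562.5ms (3/4)
7. 3937.5ms @ 21/4 + 562.5ms (3/4)

note 7 onset = 21/4b = 3937.5ms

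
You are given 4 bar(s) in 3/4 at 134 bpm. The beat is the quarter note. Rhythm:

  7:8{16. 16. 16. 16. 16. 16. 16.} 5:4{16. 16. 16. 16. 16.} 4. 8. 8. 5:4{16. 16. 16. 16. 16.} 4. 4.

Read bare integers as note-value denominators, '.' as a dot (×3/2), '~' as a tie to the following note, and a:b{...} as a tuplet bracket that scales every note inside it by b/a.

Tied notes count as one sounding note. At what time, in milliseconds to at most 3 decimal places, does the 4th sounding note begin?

note 4 onset = 9/7b = 575.693ms

1. 0.0ms @ 0 + 191.898ms (3/7)
2. 191.898ms @ 3/7 + 191.898ms (3/7)
3. 383.795ms @ 6/7 + 191.898ms (3/7)
4. 575.693ms @ 9/7 + 191.898ms (3/7)
5. 767.591ms @ 12/7 + 191.898ms (3/7)
6. 959.488ms @ 15/7 + 191.898ms (3/7)
7. 1151.386ms @ 18/7 + 191.898ms (3/7)
8. 1343.284ms @ 3 + 134.328ms (3/10)
9. 1477.612ms @ 33/10 + 134.328ms (3/10)
10. 1611.94ms @ 18/5 + 134.328ms (3/10)
11. 1746.269ms @ 39/10 + 134.328ms (3/10)
12. 1880.597ms @ 21/5 + 134.328ms (3/10)
13. 2014.925ms @ 9/2 + 671.642ms (3/2)
14. 2686.567ms @ 6 + 335.821ms (3/4)
15. 3022.388ms @ 27/4 + 335.821ms (3/4)
16. 3358.209ms @ 15/2 + 134.328ms (3/10)
17. 3492.537ms @ 39/5 + 134.328ms (3/10)
18. 3626.866ms @ 81/10 + 134.328ms (3/10)
19. 3761.194ms @ 42/5 + 134.328ms (3/10)
20. 3895.522ms @ 87/10 + 134.328ms (3/10)
21. 4029.851ms @ 9 + 671.642ms (3/2)
22. 4701.493ms @ 21/2 + 671.642ms (3/2)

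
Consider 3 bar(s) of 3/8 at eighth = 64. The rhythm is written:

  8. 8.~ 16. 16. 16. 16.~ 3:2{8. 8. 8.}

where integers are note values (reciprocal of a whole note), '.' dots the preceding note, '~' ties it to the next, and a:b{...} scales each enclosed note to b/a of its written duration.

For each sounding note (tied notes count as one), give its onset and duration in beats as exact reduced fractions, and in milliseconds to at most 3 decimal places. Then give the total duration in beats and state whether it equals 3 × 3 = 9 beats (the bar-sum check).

1) 0.0ms=0b +1406.25ms=3/2b
2) 1406.25ms=3/2b +2109.375ms=9/4b
3) 3515.625ms=15/4b +703.125ms=3/4b
4) 4218.75ms=9/2b +703.125ms=3/4b
5) 4921.875ms=21/4b +1640.625ms=7/4b
6) 6562.5ms=7b +937.5ms=1b
7) 7500.0ms=8b +937.5ms=1b
Σ=9b of 9 (64bpm 3/8) — PASS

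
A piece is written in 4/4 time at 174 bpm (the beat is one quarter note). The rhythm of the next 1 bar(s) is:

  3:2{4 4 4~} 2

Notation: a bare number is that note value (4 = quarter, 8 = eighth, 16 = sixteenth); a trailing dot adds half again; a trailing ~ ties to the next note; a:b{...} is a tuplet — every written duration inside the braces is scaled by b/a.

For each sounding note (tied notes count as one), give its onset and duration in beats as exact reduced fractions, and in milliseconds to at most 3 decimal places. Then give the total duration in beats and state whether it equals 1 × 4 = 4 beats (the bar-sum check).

1) 0.0ms=0b +229.885ms=2/3b
2) 229.885ms=2/3b +229.885ms=2/3b
3) 459.77ms=4/3b +919.54ms=8/3b
Σ=4b of 4 (174bpm 4/4) — PASS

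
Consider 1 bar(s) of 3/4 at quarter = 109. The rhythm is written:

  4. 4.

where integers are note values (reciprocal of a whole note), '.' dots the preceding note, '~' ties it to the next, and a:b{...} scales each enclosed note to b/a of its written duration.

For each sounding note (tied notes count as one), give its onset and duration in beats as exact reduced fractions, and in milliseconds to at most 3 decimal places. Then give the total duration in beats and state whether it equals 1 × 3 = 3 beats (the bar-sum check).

1) 0.0ms=0b +825.688ms=3/2b
2) 825.688ms=3/2b +825.688ms=3/2b
Σ=3b of 3 (109bpm 3/4) — PASS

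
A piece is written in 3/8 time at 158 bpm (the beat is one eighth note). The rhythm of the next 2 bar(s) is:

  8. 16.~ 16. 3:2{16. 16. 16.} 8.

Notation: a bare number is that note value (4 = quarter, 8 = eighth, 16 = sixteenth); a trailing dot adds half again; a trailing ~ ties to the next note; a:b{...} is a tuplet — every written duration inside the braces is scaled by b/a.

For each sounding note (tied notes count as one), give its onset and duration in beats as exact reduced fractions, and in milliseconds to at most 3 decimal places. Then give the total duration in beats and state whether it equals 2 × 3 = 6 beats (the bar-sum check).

1) 0.0ms=0b +569.62ms=3/2b
2) 569.62ms=3/2b +569.62ms=3/2b
3) 1139.241ms=3b +189.873ms=1/2b
4) 1329.114ms=7/2b +189.873ms=1/2b
5) 1518.987ms=4b +189.873ms=1/2b
6) 1708.861ms=9/2b +569.62ms=3/2b
Σ=6b of 6 (158bpm 3/8) — PASS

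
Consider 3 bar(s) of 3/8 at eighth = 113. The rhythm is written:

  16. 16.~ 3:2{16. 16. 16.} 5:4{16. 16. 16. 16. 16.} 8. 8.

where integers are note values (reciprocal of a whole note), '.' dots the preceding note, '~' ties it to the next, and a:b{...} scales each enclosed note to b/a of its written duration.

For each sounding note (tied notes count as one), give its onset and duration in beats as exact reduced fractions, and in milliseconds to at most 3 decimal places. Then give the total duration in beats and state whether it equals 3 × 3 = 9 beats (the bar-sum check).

1) 0.0ms=0b +398.23ms=3/4b
2) 398.23ms=3/4b +663.717ms=5/4b
3) 1061.947ms=2b +265.487ms=1/2b
4) 1327.434ms=5/2b +265.487ms=1/2b
5) 1592.92ms=3b +318.584ms=3/5b
6) 1911.504ms=18/5b +318.584ms=3/5b
7) 2230.088ms=21/5b +318.584ms=3/5b
8) 2548.673ms=24/5b +318.584ms=3/5b
9) 2867.257ms=27/5b +318.584ms=3/5b
10) 3185.841ms=6b +796.46ms=3/2b
11) 3982.301ms=15/2b +796.46ms=3/2b
Σ=9b of 9 (113bpm 3/8) — PASS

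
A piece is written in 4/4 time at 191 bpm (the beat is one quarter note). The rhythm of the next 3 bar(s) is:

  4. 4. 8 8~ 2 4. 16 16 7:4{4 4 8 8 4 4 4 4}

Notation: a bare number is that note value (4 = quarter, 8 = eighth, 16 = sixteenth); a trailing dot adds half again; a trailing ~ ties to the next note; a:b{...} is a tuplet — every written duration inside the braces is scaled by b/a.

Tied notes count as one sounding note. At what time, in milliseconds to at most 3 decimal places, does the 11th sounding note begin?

1. 0.0ms @ 0 + 471.204ms (3/2)
2. 471.204ms @ 3/2 + 471.204ms (3/2)
3. 942.408ms @ 3 + 157.068ms (1/2)
4. 1099.476ms @ 7/2 + 785.34ms (5/2)
5. 1884.817ms @ 6 + 471.204ms (3/2)
6. 2356.021ms @ 15/2 + 78.534ms (1/4)
7. 2434.555ms @ 31/4 + 78.534ms (1/4)
8. 2513.089ms @ 8 + 179.506ms (4/7)
9. 2692.595ms @ 60/7 + 179.506ms (4/7)
10. 2872.102ms @ 64/7 + 89.753ms (2/7)
11. 2961.855ms @ 66/7 + 89.753ms (2/7)
12. 3051.608ms @ 68/7 + 179.506ms (4/7)
13. 3231.114ms @ 72/7 + 179.506ms (4/7)
14. 3410.621ms @ 76/7 + 179.506ms (4/7)
15. 3590.127ms @ 80/7 + 179.506ms (4/7)

note 11 onset = 66/7b = 2961.855ms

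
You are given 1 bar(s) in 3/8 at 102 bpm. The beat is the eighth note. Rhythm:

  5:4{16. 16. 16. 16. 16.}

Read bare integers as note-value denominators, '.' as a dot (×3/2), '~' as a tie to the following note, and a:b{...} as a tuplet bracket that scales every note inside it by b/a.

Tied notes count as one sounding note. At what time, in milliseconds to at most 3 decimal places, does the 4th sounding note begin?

note 4 onset = 9/5b = 1058.824ms

1. 0.0ms @ 0 + 352.941ms (3/5)
2. 352.941ms @ 3/5 + 352.941ms (3/5)
3. 705.882ms @ 6/5 + 352.941ms (3/5)
4. 1058.824ms @ 9/5 + 352.941ms (3/5)
5. 1411.765ms @ 12/5 + 352.941ms (3/5)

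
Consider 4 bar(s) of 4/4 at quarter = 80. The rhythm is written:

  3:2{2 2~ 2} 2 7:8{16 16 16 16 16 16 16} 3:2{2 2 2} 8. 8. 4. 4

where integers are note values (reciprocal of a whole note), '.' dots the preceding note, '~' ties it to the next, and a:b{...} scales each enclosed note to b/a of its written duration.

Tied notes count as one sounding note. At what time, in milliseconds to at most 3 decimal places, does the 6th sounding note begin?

1. 0.0ms @ 0 + 1000.0ms (4/3)
2. 1000.0ms @ 4/3 + 2000.0ms (8/3)
3. 3000.0ms @ 4 + 1500.0ms (2)
4. 4500.0ms @ 6 + 214.286ms (2/7)
5. 4714.286ms @ 44/7 + 214.286ms (2/7)
6. 4928.571ms @ 46/7 + 214.286ms (2/7)
7. 5142.857ms @ 48/7 + 214.286ms (2/7)
8. 5357.143ms @ 50/7 + 214.286ms (2/7)
9. 5571.429ms @ 52/7 + 214.286ms (2/7)
10. 5785.714ms @ 54/7 + 214.286ms (2/7)
11. 6000.0ms @ 8 + 1000.0ms (4/3)
12. 7000.0ms @ 28/3 + 1000.0ms (4/3)
13. 8000.0ms @ 32/3 + 1000.0ms (4/3)
14. 9000.0ms @ 12 + 562.5ms (3/4)
15. 9562.5ms @ 51/4 + 562.5ms (3/4)
16. 10125.0ms @ 27/2 + 1125.0ms (3/2)
17. 11250.0ms @ 15 + 750.0ms (1)

note 6 onset = 46/7b = 4928.571ms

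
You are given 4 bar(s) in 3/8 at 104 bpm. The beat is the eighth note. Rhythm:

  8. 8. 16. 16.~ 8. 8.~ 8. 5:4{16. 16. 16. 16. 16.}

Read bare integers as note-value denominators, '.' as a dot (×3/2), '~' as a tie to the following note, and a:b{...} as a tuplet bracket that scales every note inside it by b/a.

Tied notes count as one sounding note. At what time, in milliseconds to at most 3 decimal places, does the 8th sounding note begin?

1. 0.0ms @ 0 + 865.385ms (3/2)
2. 865.385ms @ 3/2 + 865.385ms (3/2)
3. 1730.769ms @ 3 + 432.692ms (3/4)
4. 2163.462ms @ 15/4 + 1298.077ms (9/4)
5. 3461.538ms @ 6 + 1730.769ms (3)
6. 5192.308ms @ 9 + 346.154ms (3/5)
7. 5538.462ms @ 48/5 + 346.154ms (3/5)
8. 5884.615ms @ 51/5 + 346.154ms (3/5)
9. 6230.769ms @ 54/5 + 346.154ms (3/5)
10. 6576.923ms @ 57/5 + 346.154ms (3/5)

note 8 onset = 51/5b = 5884.615ms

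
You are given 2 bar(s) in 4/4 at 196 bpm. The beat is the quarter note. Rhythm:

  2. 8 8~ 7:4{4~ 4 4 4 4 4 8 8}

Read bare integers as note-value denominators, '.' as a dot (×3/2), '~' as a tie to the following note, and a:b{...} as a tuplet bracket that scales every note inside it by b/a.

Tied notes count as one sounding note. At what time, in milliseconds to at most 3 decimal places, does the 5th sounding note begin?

note 5 onset = 40/7b = 1749.271ms

1. 0.0ms @ 0 + 918.367ms (3)
2. 918.367ms @ 3 + 153.061ms (1/2)
3. 1071.429ms @ 7/2 + 502.915ms (23/14)
4. 1574.344ms @ 36/7 + 174.927ms (4/7)
5. 1749.271ms @ 40/7 + 174.927ms (4/7)
6. 1924.198ms @ 44/7 + 174.927ms (4/7)
7. 2099.125ms @ 48/7 + 174.927ms (4/7)
8. 2274.052ms @ 52/7 + 87.464ms (2/7)
9. 2361.516ms @ 54/7 + 87.464ms (2/7)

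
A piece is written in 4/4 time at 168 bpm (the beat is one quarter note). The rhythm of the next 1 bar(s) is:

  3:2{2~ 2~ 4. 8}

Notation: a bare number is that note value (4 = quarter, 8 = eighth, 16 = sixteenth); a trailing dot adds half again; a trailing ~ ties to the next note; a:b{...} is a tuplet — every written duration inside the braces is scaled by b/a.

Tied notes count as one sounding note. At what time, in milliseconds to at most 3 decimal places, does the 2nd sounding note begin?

note 2 onset = 11/3b = 1309.524ms

1. 0.0ms @ 0 + 1309.524ms (11/3)
2. 1309.524ms @ 11/3 + 119.048ms (1/3)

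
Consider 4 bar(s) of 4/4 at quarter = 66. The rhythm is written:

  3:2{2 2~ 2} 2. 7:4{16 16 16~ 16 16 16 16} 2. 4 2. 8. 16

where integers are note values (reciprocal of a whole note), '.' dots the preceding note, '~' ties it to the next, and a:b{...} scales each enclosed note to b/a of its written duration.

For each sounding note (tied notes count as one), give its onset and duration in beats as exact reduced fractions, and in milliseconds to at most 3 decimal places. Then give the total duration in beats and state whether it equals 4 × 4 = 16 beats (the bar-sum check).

1) 0.0ms=0b +1212.121ms=4/3b
2) 1212.121ms=4/3b +2424.242ms=8/3b
3) 3636.364ms=4b +2727.273ms=3b
4) 6363.636ms=7b +129.87ms=1/7b
5) 6493.506ms=50/7b +129.87ms=1/7b
6) 6623.377ms=51/7b +259.74ms=2/7b
7) 6883.117ms=53/7b +129.87ms=1/7b
8) 7012.987ms=54/7b +129.87ms=1/7b
9) 7142.857ms=55/7b +129.87ms=1/7b
10) 7272.727ms=8b +2727.273ms=3b
11) 10000.0ms=11b +909.091ms=1b
12) 10909.091ms=12b +2727.273ms=3b
13) 13636.364ms=15b +681.818ms=3/4b
14) 14318.182ms=63/4b +227.273ms=1/4b
Σ=16b of 16 (66bpm 4/4) — PASS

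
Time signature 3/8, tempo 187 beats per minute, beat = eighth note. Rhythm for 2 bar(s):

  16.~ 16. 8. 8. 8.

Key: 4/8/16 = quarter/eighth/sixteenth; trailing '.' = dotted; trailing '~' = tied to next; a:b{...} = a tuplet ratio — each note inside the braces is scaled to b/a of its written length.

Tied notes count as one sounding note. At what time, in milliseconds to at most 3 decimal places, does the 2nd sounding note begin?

1. 0.0ms @ 0 + 481.283ms (3/2)
2. 481.283ms @ 3/2 + 481.283ms (3/2)
3. 962.567ms @ 3 + 481.283ms (3/2)
4. 1443.85ms @ 9/2 + 481.283ms (3/2)

note 2 onset = 3/2b = 481.283ms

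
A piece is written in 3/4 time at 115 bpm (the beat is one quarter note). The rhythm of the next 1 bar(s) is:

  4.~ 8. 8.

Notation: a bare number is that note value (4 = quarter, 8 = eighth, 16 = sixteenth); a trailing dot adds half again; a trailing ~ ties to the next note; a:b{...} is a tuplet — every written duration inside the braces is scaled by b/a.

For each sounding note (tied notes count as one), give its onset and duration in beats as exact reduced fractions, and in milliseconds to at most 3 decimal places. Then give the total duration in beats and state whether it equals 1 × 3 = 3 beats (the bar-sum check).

1) 0.0ms=0b +1173.913ms=9/4b
2) 1173.913ms=9/4b +391.304ms=3/4b
Σ=3b of 3 (115bpm 3/4) — PASS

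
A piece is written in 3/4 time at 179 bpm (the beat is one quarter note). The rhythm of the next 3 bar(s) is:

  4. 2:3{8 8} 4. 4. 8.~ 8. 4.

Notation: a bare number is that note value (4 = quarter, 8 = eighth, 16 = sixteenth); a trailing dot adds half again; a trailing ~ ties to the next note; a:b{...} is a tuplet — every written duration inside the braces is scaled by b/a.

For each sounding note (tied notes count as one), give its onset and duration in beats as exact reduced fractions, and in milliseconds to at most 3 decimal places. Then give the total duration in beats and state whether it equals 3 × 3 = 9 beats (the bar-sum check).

1) 0.0ms=0b +502.793ms=3/2b
2) 502.793ms=3/2b +251.397ms=3/4b
3) 754.19ms=9/4b +251.397ms=3/4b
4) 1005.587ms=3b +502.793ms=3/2b
5) 1508.38ms=9/2b +502.793ms=3/2b
6) 2011.173ms=6b +502.793ms=3/2b
7) 2513.966ms=15/2b +502.793ms=3/2b
Σ=9b of 9 (179bpm 3/4) — PASS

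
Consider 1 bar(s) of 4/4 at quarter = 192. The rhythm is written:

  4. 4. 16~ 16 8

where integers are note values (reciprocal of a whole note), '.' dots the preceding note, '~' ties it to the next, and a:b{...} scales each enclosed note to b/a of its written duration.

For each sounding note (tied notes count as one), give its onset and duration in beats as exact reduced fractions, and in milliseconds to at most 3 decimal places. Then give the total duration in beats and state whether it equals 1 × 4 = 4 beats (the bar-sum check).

1) 0.0ms=0b +468.75ms=3/2b
2) 468.75ms=3/2b +468.75ms=3/2b
3) 937.5ms=3b +156.25ms=1/2b
4) 1093.75ms=7/2b +156.25ms=1/2b
Σ=4b of 4 (192bpm 4/4) — PASS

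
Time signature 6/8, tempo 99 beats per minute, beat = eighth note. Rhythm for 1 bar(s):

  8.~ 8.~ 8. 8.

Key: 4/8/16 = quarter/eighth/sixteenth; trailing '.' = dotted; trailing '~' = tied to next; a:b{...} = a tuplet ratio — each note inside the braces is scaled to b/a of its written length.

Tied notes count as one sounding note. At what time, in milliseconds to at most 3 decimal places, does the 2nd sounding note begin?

1. 0.0ms @ 0 + 2727.273ms (9/2)
2. 2727.273ms @ 9/2 + 909.091ms (3/2)

note 2 onset = 9/2b = 2727.273ms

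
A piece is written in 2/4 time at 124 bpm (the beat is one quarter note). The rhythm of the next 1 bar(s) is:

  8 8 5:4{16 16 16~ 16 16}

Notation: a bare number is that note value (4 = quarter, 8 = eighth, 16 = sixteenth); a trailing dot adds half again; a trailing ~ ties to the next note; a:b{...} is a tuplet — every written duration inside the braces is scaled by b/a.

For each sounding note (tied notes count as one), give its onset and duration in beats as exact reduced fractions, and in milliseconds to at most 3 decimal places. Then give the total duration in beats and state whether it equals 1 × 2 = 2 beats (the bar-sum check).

1) 0.0ms=0b +241.935ms=1/2b
2) 241.935ms=1/2b +241.935ms=1/2b
3) 483.871ms=1b +96.774ms=1/5b
4) 580.645ms=6/5b +96.774ms=1/5b
5) 677.419ms=7/5b +193.548ms=2/5b
6) 870.968ms=9/5b +96.774ms=1/5b
Σ=2b of 2 (124bpm 2/4) — PASS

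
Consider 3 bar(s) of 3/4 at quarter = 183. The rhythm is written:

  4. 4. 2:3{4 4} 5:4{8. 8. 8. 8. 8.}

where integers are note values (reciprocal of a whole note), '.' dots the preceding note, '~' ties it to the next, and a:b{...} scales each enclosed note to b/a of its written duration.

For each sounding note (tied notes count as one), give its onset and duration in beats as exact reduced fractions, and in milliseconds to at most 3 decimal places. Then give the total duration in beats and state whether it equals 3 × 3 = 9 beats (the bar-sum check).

1) 0.0ms=0b +491.803ms=3/2b
2) 491.803ms=3/2b +491.803ms=3/2b
3) 983.607ms=3b +491.803ms=3/2b
4) 1475.41ms=9/2b +491.803ms=3/2b
5) 1967.213ms=6b +196.721ms=3/5b
6) 2163.934ms=33/5b +196.721ms=3/5b
7) 2360.656ms=36/5b +196.721ms=3/5b
8) 2557.377ms=39/5b +196.721ms=3/5b
9) 2754.098ms=42/5b +196.721ms=3/5b
Σ=9b of 9 (183bpm 3/4) — PASS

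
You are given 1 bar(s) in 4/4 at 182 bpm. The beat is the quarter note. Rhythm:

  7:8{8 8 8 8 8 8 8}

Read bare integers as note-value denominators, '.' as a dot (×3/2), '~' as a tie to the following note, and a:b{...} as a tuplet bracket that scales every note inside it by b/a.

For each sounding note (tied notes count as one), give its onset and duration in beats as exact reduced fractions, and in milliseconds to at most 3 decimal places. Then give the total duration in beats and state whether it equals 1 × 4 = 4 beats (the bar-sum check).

1) 0.0ms=0b +188.383ms=4/7b
2) 188.383ms=4/7b +188.383ms=4/7b
3) 376.766ms=8/7b +188.383ms=4/7b
4) 565.149ms=12/7b +188.383ms=4/7b
5) 753.532ms=16/7b +188.383ms=4/7b
6) 941.915ms=20/7b +188.383ms=4/7b
7) 1130.298ms=24/7b +188.383ms=4/7b
Σ=4b of 4 (182bpm 4/4) — PASS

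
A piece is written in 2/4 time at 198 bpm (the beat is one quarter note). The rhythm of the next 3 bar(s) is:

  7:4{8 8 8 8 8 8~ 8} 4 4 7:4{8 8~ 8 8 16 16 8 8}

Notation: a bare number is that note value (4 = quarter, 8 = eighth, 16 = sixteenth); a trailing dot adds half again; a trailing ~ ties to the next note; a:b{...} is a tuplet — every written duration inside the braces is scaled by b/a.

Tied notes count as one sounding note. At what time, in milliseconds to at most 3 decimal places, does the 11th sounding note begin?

note 11 onset = 34/7b = 1471.861ms

1. 0.0ms @ 0 + 86.58ms (2/7)
2. 86.58ms @ 2/7 + 86.58ms (2/7)
3. 173.16ms @ 4/7 + 86.58ms (2/7)
4. 259.74ms @ 6/7 + 86.58ms (2/7)
5. 346.32ms @ 8/7 + 86.58ms (2/7)
6. 432.9ms @ 10/7 + 173.16ms (4/7)
7. 606.061ms @ 2 + 303.03ms (1)
8. 909.091ms @ 3 + 303.03ms (1)
9. 1212.121ms @ 4 + 86.58ms (2/7)
10. 1298.701ms @ 30/7 + 173.16ms (4/7)
11. 1471.861ms @ 34/7 + 86.58ms (2/7)
12. 1558.442ms @ 36/7 + 43.29ms (1/7)
13. 1601.732ms @ 37/7 + 43.29ms (1/7)
14. 1645.022ms @ 38/7 + 86.58ms (2/7)
15. 1731.602ms @ 40/7 + 86.58ms (2/7)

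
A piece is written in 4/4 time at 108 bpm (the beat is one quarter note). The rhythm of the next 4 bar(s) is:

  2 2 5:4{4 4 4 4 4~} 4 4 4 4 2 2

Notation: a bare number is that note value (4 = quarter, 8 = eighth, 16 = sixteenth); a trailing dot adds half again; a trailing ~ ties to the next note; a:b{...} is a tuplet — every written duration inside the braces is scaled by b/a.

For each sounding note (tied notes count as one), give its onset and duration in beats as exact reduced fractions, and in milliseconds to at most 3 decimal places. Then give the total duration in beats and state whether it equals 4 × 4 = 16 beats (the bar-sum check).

1) 0.0ms=0b +1111.111ms=2b
2) 1111.111ms=2b +1111.111ms=2b
3) 2222.222ms=4b +444.444ms=4/5b
4) 2666.667ms=24/5b +444.444ms=4/5b
5) 3111.111ms=28/5b +444.444ms=4/5b
6) 3555.556ms=32/5b +444.444ms=4/5b
7) 4000.0ms=36/5b +1000.0ms=9/5b
8) 5000.0ms=9b +555.556ms=1b
9) 5555.556ms=10b +555.556ms=1b
10) 6111.111ms=11b +555.556ms=1b
11) 6666.667ms=12b +1111.111ms=2b
12) 7777.778ms=14b +1111.111ms=2b
Σ=16b of 16 (108bpm 4/4) — PASS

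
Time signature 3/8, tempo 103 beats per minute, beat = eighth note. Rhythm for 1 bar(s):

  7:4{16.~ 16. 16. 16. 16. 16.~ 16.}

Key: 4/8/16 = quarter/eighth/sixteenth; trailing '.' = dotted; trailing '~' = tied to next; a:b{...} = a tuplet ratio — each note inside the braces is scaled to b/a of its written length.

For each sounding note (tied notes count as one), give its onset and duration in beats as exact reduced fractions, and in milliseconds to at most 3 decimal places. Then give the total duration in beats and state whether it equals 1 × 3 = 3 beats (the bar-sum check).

1) 0.0ms=0b +499.307ms=6/7b
2) 499.307ms=6/7b +249.653ms=3/7b
3) 748.96ms=9/7b +249.653ms=3/7b
4) 998.613ms=12/7b +249.653ms=3/7b
5) 1248.266ms=15/7b +499.307ms=6/7b
Σ=3b of 3 (103bpm 3/8) — PASS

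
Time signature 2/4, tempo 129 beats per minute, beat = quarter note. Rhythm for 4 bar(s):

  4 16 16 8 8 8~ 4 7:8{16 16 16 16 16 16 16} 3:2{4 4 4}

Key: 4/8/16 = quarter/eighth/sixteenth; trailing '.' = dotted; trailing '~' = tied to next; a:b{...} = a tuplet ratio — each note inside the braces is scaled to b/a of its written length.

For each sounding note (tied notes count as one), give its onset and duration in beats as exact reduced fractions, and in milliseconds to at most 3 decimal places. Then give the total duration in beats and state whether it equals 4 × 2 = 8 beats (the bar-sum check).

1) 0.0ms=0b +465.116ms=1b
2) 465.116ms=1b +116.279ms=1/4b
3) 581.395ms=5/4b +116.279ms=1/4b
4) 697.674ms=3/2b +232.558ms=1/2b
5) 930.233ms=2b +232.558ms=1/2b
6) 1162.791ms=5/2b +697.674ms=3/2b
7) 1860.465ms=4b +132.89ms=2/7b
8) 1993.355ms=30/7b +132.89ms=2/7b
9) 2126.246ms=32/7b +132.89ms=2/7b
10) 2259.136ms=34/7b +132.89ms=2/7b
11) 2392.027ms=36/7b +132.89ms=2/7b
12) 2524.917ms=38/7b +132.89ms=2/7b
13) 2657.807ms=40/7b +132.89ms=2/7b
14) 2790.698ms=6b +310.078ms=2/3b
15) 3100.775ms=20/3b +310.078ms=2/3b
16) 3410.853ms=22/3b +310.078ms=2/3b
Σ=8b of 8 (129bpm 2/4) — PASS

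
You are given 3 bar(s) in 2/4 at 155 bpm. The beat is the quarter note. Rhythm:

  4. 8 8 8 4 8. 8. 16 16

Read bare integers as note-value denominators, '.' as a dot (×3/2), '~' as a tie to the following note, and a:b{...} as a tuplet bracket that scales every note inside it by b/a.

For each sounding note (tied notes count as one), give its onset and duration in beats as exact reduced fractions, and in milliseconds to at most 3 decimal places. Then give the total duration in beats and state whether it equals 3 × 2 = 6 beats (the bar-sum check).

1) 0.0ms=0b +580.645ms=3/2b
2) 580.645ms=3/2b +193.548ms=1/2b
3) 774.194ms=2b +193.548ms=1/2b
4) 967.742ms=5/2b +193.548ms=1/2b
5) 1161.29ms=3b +387.097ms=1b
6) 1548.387ms=4b +290.323ms=3/4b
7) 1838.71ms=19/4b +290.323ms=3/4b
8) 2129.032ms=11/2b +96.774ms=1/4b
9) 2225.806ms=23/4b +96.774ms=1/4b
Σ=6b of 6 (155bpm 2/4) — PASS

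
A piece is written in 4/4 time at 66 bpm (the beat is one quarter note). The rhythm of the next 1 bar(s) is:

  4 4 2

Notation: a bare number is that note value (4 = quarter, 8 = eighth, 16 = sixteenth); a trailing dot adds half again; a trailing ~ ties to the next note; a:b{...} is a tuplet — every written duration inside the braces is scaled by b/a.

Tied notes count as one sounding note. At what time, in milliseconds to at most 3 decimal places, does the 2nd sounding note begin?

1. 0.0ms @ 0 + 909.091ms (1)
2. 909.091ms @ 1 + 909.091ms (1)
3. 1818.182ms @ 2 + 1818.182ms (2)

note 2 onset = 1b = 909.091ms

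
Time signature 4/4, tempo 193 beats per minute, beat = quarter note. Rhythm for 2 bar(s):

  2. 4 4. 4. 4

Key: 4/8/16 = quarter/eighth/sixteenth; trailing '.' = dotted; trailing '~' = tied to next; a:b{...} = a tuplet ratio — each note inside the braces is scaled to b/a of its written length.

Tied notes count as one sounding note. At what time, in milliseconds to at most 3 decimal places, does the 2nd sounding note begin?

1. 0.0ms @ 0 + 932.642ms (3)
2. 932.642ms @ 3 + 310.881ms (1)
3. 1243.523ms @ 4 + 466.321ms (3/2)
4. 1709.845ms @ 11/2 + 466.321ms (3/2)
5. 2176.166ms @ 7 + 310.881ms (1)

note 2 onset = 3b = 932.642ms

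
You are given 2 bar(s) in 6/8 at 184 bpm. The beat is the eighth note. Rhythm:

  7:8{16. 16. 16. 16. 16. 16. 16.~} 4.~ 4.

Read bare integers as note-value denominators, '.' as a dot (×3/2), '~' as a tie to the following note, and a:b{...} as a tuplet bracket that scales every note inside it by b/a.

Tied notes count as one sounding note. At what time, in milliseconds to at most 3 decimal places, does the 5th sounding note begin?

note 5 onset = 24/7b = 1118.012ms

1. 0.0ms @ 0 + 279.503ms (6/7)
2. 279.503ms @ 6/7 + 279.503ms (6/7)
3. 559.006ms @ 12/7 + 279.503ms (6/7)
4. 838.509ms @ 18/7 + 279.503ms (6/7)
5. 1118.012ms @ 24/7 + 279.503ms (6/7)
6. 1397.516ms @ 30/7 + 279.503ms (6/7)
7. 1677.019ms @ 36/7 + 2236.025ms (48/7)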